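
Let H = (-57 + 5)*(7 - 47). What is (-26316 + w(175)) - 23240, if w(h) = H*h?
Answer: 314444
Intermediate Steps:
H = 2080 (H = -52*(-40) = 2080)
w(h) = 2080*h
(-26316 + w(175)) - 23240 = (-26316 + 2080*175) - 23240 = (-26316 + 364000) - 23240 = 337684 - 23240 = 314444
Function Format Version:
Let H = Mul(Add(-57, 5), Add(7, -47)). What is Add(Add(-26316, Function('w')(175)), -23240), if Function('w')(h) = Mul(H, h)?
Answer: 314444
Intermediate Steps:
H = 2080 (H = Mul(-52, -40) = 2080)
Function('w')(h) = Mul(2080, h)
Add(Add(-26316, Function('w')(175)), -23240) = Add(Add(-26316, Mul(2080, 175)), -23240) = Add(Add(-26316, 364000), -23240) = Add(337684, -23240) = 314444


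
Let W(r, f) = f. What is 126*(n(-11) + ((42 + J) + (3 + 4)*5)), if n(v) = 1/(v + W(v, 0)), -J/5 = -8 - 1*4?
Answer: 189756/11 ≈ 17251.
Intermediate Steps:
J = 60 (J = -5*(-8 - 1*4) = -5*(-8 - 4) = -5*(-12) = 60)
n(v) = 1/v (n(v) = 1/(v + 0) = 1/v)
126*(n(-11) + ((42 + J) + (3 + 4)*5)) = 126*(1/(-11) + ((42 + 60) + (3 + 4)*5)) = 126*(-1/11 + (102 + 7*5)) = 126*(-1/11 + (102 + 35)) = 126*(-1/11 + 137) = 126*(1506/11) = 189756/11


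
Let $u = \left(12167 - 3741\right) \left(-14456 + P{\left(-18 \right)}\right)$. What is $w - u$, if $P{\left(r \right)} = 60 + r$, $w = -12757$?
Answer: $121439607$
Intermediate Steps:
$u = -121452364$ ($u = \left(12167 - 3741\right) \left(-14456 + \left(60 - 18\right)\right) = 8426 \left(-14456 + 42\right) = 8426 \left(-14414\right) = -121452364$)
$w - u = -12757 - -121452364 = -12757 + 121452364 = 121439607$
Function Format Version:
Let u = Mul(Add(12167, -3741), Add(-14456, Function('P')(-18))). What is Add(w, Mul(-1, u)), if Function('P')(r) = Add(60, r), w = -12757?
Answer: 121439607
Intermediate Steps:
u = -121452364 (u = Mul(Add(12167, -3741), Add(-14456, Add(60, -18))) = Mul(8426, Add(-14456, 42)) = Mul(8426, -14414) = -121452364)
Add(w, Mul(-1, u)) = Add(-12757, Mul(-1, -121452364)) = Add(-12757, 121452364) = 121439607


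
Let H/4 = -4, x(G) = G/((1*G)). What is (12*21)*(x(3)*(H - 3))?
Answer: -4788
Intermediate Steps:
x(G) = 1 (x(G) = G/G = 1)
H = -16 (H = 4*(-4) = -16)
(12*21)*(x(3)*(H - 3)) = (12*21)*(1*(-16 - 3)) = 252*(1*(-19)) = 252*(-19) = -4788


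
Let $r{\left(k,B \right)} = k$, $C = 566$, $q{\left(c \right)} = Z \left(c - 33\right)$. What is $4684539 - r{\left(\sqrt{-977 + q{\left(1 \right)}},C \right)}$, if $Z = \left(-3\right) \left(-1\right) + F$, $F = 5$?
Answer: $4684539 - 3 i \sqrt{137} \approx 4.6845 \cdot 10^{6} - 35.114 i$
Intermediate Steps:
$Z = 8$ ($Z = \left(-3\right) \left(-1\right) + 5 = 3 + 5 = 8$)
$q{\left(c \right)} = -264 + 8 c$ ($q{\left(c \right)} = 8 \left(c - 33\right) = 8 \left(-33 + c\right) = -264 + 8 c$)
$4684539 - r{\left(\sqrt{-977 + q{\left(1 \right)}},C \right)} = 4684539 - \sqrt{-977 + \left(-264 + 8 \cdot 1\right)} = 4684539 - \sqrt{-977 + \left(-264 + 8\right)} = 4684539 - \sqrt{-977 - 256} = 4684539 - \sqrt{-1233} = 4684539 - 3 i \sqrt{137}$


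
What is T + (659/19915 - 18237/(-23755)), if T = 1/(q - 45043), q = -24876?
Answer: 1059517940911/1323093528127 ≈ 0.80079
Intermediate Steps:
T = -1/69919 (T = 1/(-24876 - 45043) = 1/(-69919) = -1/69919 ≈ -1.4302e-5)
T + (659/19915 - 18237/(-23755)) = -1/69919 + (659/19915 - 18237/(-23755)) = -1/69919 + (659*(1/19915) - 18237*(-1/23755)) = -1/69919 + (659/19915 + 18237/23755) = -1/69919 + 15153776/18923233 = 1059517940911/1323093528127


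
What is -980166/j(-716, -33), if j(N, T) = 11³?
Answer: -89106/121 ≈ -736.41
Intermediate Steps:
j(N, T) = 1331
-980166/j(-716, -33) = -980166/1331 = -980166*1/1331 = -89106/121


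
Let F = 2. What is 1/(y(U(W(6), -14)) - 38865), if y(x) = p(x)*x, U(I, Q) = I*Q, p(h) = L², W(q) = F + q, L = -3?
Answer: -1/39873 ≈ -2.5080e-5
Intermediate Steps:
W(q) = 2 + q
p(h) = 9 (p(h) = (-3)² = 9)
y(x) = 9*x
1/(y(U(W(6), -14)) - 38865) = 1/(9*((2 + 6)*(-14)) - 38865) = 1/(9*(8*(-14)) - 38865) = 1/(9*(-112) - 38865) = 1/(-1008 - 38865) = 1/(-39873) = -1/39873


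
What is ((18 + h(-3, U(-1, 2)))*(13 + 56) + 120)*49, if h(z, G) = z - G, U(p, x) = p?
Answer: 59976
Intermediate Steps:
((18 + h(-3, U(-1, 2)))*(13 + 56) + 120)*49 = ((18 + (-3 - 1*(-1)))*(13 + 56) + 120)*49 = ((18 + (-3 + 1))*69 + 120)*49 = ((18 - 2)*69 + 120)*49 = (16*69 + 120)*49 = (1104 + 120)*49 = 1224*49 = 59976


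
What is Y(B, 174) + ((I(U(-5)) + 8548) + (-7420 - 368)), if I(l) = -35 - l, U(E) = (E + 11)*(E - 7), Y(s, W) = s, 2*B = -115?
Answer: 1479/2 ≈ 739.50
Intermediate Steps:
B = -115/2 (B = (½)*(-115) = -115/2 ≈ -57.500)
U(E) = (-7 + E)*(11 + E) (U(E) = (11 + E)*(-7 + E) = (-7 + E)*(11 + E))
Y(B, 174) + ((I(U(-5)) + 8548) + (-7420 - 368)) = -115/2 + (((-35 - (-77 + (-5)² + 4*(-5))) + 8548) + (-7420 - 368)) = -115/2 + (((-35 - (-77 + 25 - 20)) + 8548) - 7788) = -115/2 + (((-35 - 1*(-72)) + 8548) - 7788) = -115/2 + (((-35 + 72) + 8548) - 7788) = -115/2 + ((37 + 8548) - 7788) = -115/2 + (8585 - 7788) = -115/2 + 797 = 1479/2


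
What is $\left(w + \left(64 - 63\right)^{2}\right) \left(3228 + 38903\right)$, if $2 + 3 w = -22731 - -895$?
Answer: $- \frac{919930385}{3} \approx -3.0664 \cdot 10^{8}$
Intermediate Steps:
$w = - \frac{21838}{3}$ ($w = - \frac{2}{3} + \frac{-22731 - -895}{3} = - \frac{2}{3} + \frac{-22731 + 895}{3} = - \frac{2}{3} + \frac{1}{3} \left(-21836\right) = - \frac{2}{3} - \frac{21836}{3} = - \frac{21838}{3} \approx -7279.3$)
$\left(w + \left(64 - 63\right)^{2}\right) \left(3228 + 38903\right) = \left(- \frac{21838}{3} + \left(64 - 63\right)^{2}\right) \left(3228 + 38903\right) = \left(- \frac{21838}{3} + 1^{2}\right) 42131 = \left(- \frac{21838}{3} + 1\right) 42131 = \left(- \frac{21835}{3}\right) 42131 = - \frac{919930385}{3}$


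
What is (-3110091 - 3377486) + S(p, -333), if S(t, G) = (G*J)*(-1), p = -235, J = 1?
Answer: -6487244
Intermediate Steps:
S(t, G) = -G (S(t, G) = (G*1)*(-1) = G*(-1) = -G)
(-3110091 - 3377486) + S(p, -333) = (-3110091 - 3377486) - 1*(-333) = -6487577 + 333 = -6487244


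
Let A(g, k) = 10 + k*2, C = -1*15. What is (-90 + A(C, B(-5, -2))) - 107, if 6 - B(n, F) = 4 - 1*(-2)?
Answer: -187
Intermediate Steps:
C = -15
B(n, F) = 0 (B(n, F) = 6 - (4 - 1*(-2)) = 6 - (4 + 2) = 6 - 1*6 = 6 - 6 = 0)
A(g, k) = 10 + 2*k
(-90 + A(C, B(-5, -2))) - 107 = (-90 + (10 + 2*0)) - 107 = (-90 + (10 + 0)) - 107 = (-90 + 10) - 107 = -80 - 107 = -187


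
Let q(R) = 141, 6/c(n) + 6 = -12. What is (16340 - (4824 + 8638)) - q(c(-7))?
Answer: 2737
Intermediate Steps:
c(n) = -⅓ (c(n) = 6/(-6 - 12) = 6/(-18) = 6*(-1/18) = -⅓)
(16340 - (4824 + 8638)) - q(c(-7)) = (16340 - (4824 + 8638)) - 1*141 = (16340 - 1*13462) - 141 = (16340 - 13462) - 141 = 2878 - 141 = 2737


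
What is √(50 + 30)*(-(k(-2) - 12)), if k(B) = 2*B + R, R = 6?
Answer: 40*√5 ≈ 89.443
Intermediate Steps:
k(B) = 6 + 2*B (k(B) = 2*B + 6 = 6 + 2*B)
√(50 + 30)*(-(k(-2) - 12)) = √(50 + 30)*(-((6 + 2*(-2)) - 12)) = √80*(-((6 - 4) - 12)) = (4*√5)*(-(2 - 12)) = (4*√5)*(-1*(-10)) = (4*√5)*10 = 40*√5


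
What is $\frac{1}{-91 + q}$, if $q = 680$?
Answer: $\frac{1}{589} \approx 0.0016978$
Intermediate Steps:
$\frac{1}{-91 + q} = \frac{1}{-91 + 680} = \frac{1}{589}$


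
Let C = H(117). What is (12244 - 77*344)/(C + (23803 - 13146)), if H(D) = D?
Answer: -7122/5387 ≈ -1.3221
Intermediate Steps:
C = 117
(12244 - 77*344)/(C + (23803 - 13146)) = (12244 - 77*344)/(117 + (23803 - 13146)) = (12244 - 26488)/(117 + 10657) = -14244/10774 = -14244*1/10774 = -7122/5387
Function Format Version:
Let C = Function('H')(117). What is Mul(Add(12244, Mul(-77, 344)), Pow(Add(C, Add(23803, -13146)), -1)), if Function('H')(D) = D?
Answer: Rational(-7122, 5387) ≈ -1.3221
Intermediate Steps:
C = 117
Mul(Add(12244, Mul(-77, 344)), Pow(Add(C, Add(23803, -13146)), -1)) = Mul(Add(12244, Mul(-77, 344)), Pow(Add(117, Add(23803, -13146)), -1)) = Mul(Add(12244, -26488), Pow(Add(117, 10657), -1)) = Mul(-14244, Pow(10774, -1)) = Mul(-14244, Rational(1, 10774)) = Rational(-7122, 5387)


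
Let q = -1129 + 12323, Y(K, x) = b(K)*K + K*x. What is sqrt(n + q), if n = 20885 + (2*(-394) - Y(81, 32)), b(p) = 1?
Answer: sqrt(28618) ≈ 169.17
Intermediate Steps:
Y(K, x) = K + K*x (Y(K, x) = 1*K + K*x = K + K*x)
q = 11194
n = 17424 (n = 20885 + (2*(-394) - 81*(1 + 32)) = 20885 + (-788 - 81*33) = 20885 + (-788 - 1*2673) = 20885 + (-788 - 2673) = 20885 - 3461 = 17424)
sqrt(n + q) = sqrt(17424 + 11194) = sqrt(28618)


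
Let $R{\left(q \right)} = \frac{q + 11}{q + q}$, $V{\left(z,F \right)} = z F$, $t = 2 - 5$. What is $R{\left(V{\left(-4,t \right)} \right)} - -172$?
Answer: $\frac{4151}{24} \approx 172.96$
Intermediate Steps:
$t = -3$ ($t = 2 - 5 = -3$)
$V{\left(z,F \right)} = F z$
$R{\left(q \right)} = \frac{11 + q}{2 q}$
$R{\left(V{\left(-4,t \right)} \right)} - -172 = \frac{11 - -12}{2 \left(\left(-3\right) \left(-4\right)\right)} - -172 = \frac{11 + 12}{2 \cdot 12} + 172 = \frac{1}{2} \cdot \frac{1}{12} \cdot 23 + 172 = \frac{23}{24} + 172 = \frac{4151}{24}$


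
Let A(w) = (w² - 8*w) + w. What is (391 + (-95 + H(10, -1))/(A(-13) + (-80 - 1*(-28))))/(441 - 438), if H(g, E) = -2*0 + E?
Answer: 5077/39 ≈ 130.18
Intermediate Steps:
A(w) = w² - 7*w
H(g, E) = E (H(g, E) = 0 + E = E)
(391 + (-95 + H(10, -1))/(A(-13) + (-80 - 1*(-28))))/(441 - 438) = (391 + (-95 - 1)/(-13*(-7 - 13) + (-80 - 1*(-28))))/(441 - 438) = (391 - 96/(-13*(-20) + (-80 + 28)))/3 = (391 - 96/(260 - 52))*(⅓) = (391 - 96/208)*(⅓) = (391 - 96*1/208)*(⅓) = (391 - 6/13)*(⅓) = (5077/13)*(⅓) = 5077/39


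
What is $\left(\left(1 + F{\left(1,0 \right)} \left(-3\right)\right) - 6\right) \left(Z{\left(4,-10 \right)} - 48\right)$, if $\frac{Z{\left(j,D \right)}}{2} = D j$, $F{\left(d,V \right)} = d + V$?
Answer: $1024$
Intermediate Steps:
$F{\left(d,V \right)} = V + d$
$Z{\left(j,D \right)} = 2 D j$
$\left(\left(1 + F{\left(1,0 \right)} \left(-3\right)\right) - 6\right) \left(Z{\left(4,-10 \right)} - 48\right) = \left(\left(1 + \left(0 + 1\right) \left(-3\right)\right) - 6\right) \left(2 \left(-10\right) 4 - 48\right) = \left(\left(1 + 1 \left(-3\right)\right) - 6\right) \left(-80 - 48\right) = \left(\left(1 - 3\right) - 6\right) \left(-128\right) = \left(-2 - 6\right) \left(-128\right) = \left(-8\right) \left(-128\right) = 1024$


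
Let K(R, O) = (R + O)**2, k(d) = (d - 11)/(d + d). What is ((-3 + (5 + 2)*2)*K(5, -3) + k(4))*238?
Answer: 41055/4 ≈ 10264.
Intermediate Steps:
k(d) = (-11 + d)/(2*d) (k(d) = (-11 + d)/((2*d)) = (-11 + d)*(1/(2*d)) = (-11 + d)/(2*d))
K(R, O) = (O + R)**2
((-3 + (5 + 2)*2)*K(5, -3) + k(4))*238 = ((-3 + (5 + 2)*2)*(-3 + 5)**2 + (1/2)*(-11 + 4)/4)*238 = ((-3 + 7*2)*2**2 + (1/2)*(1/4)*(-7))*238 = ((-3 + 14)*4 - 7/8)*238 = (11*4 - 7/8)*238 = (44 - 7/8)*238 = (345/8)*238 = 41055/4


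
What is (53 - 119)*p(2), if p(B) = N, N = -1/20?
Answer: 33/10 ≈ 3.3000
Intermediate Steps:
N = -1/20 (N = -1*1/20 = -1/20 ≈ -0.050000)
p(B) = -1/20
(53 - 119)*p(2) = (53 - 119)*(-1/20) = -66*(-1/20) = 33/10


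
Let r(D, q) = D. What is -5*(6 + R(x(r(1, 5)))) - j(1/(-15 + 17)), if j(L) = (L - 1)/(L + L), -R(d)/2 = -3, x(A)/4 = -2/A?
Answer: -119/2 ≈ -59.500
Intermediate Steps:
x(A) = -8/A (x(A) = 4*(-2/A) = -8/A)
R(d) = 6 (R(d) = -2*(-3) = 6)
j(L) = (-1 + L)/(2*L) (j(L) = (-1 + L)/((2*L)) = (-1 + L)*(1/(2*L)) = (-1 + L)/(2*L))
-5*(6 + R(x(r(1, 5)))) - j(1/(-15 + 17)) = -5*(6 + 6) - (-1 + 1/(-15 + 17))/(2*(1/(-15 + 17))) = -5*12 - (-1 + 1/2)/(2*(1/2)) = -60 - (-1 + ½)/(2*½) = -60 - 2*(-1)/(2*2) = -60 - 1*(-½) = -60 + ½ = -119/2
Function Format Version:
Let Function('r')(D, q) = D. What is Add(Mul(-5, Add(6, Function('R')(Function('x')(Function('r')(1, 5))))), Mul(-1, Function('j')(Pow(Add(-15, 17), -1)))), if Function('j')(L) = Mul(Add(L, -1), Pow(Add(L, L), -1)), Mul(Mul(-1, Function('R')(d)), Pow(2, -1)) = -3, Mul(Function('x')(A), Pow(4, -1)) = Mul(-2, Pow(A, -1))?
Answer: Rational(-119, 2) ≈ -59.500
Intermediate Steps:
Function('x')(A) = Mul(-8, Pow(A, -1)) (Function('x')(A) = Mul(4, Mul(-2, Pow(A, -1))) = Mul(-8, Pow(A, -1)))
Function('R')(d) = 6 (Function('R')(d) = Mul(-2, -3) = 6)
Function('j')(L) = Mul(Rational(1, 2), Pow(L, -1), Add(-1, L)) (Function('j')(L) = Mul(Add(-1, L), Pow(Mul(2, L), -1)) = Mul(Add(-1, L), Mul(Rational(1, 2), Pow(L, -1))) = Mul(Rational(1, 2), Pow(L, -1), Add(-1, L)))
Add(Mul(-5, Add(6, Function('R')(Function('x')(Function('r')(1, 5))))), Mul(-1, Function('j')(Pow(Add(-15, 17), -1)))) = Add(Mul(-5, Add(6, 6)), Mul(-1, Mul(Rational(1, 2), Pow(Pow(Add(-15, 17), -1), -1), Add(-1, Pow(Add(-15, 17), -1))))) = Add(Mul(-5, 12), Mul(-1, Mul(Rational(1, 2), Pow(Pow(2, -1), -1), Add(-1, Pow(2, -1))))) = Add(-60, Mul(-1, Mul(Rational(1, 2), Pow(Rational(1, 2), -1), Add(-1, Rational(1, 2))))) = Add(-60, Mul(-1, Mul(Rational(1, 2), 2, Rational(-1, 2)))) = Add(-60, Mul(-1, Rational(-1, 2))) = Add(-60, Rational(1, 2)) = Rational(-119, 2)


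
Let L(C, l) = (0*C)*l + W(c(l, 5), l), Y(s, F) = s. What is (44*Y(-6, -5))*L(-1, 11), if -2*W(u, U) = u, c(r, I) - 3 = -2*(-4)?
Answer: 1452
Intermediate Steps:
c(r, I) = 11 (c(r, I) = 3 - 2*(-4) = 3 + 8 = 11)
W(u, U) = -u/2
L(C, l) = -11/2 (L(C, l) = (0*C)*l - ½*11 = 0*l - 11/2 = 0 - 11/2 = -11/2)
(44*Y(-6, -5))*L(-1, 11) = (44*(-6))*(-11/2) = -264*(-11/2) = 1452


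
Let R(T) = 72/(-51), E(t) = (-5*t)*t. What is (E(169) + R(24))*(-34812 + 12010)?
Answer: 55356620618/17 ≈ 3.2563e+9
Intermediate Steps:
E(t) = -5*t²
R(T) = -24/17 (R(T) = 72*(-1/51) = -24/17)
(E(169) + R(24))*(-34812 + 12010) = (-5*169² - 24/17)*(-34812 + 12010) = (-5*28561 - 24/17)*(-22802) = (-142805 - 24/17)*(-22802) = -2427709/17*(-22802) = 55356620618/17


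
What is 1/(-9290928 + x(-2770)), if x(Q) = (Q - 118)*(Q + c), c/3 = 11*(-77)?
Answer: 1/6047240 ≈ 1.6536e-7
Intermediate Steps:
c = -2541 (c = 3*(11*(-77)) = 3*(-847) = -2541)
x(Q) = (-2541 + Q)*(-118 + Q) (x(Q) = (Q - 118)*(Q - 2541) = (-118 + Q)*(-2541 + Q) = (-2541 + Q)*(-118 + Q))
1/(-9290928 + x(-2770)) = 1/(-9290928 + (299838 + (-2770)² - 2659*(-2770))) = 1/(-9290928 + (299838 + 7672900 + 7365430)) = 1/(-9290928 + 15338168) = 1/6047240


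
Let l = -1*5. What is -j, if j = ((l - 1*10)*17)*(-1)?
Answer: -255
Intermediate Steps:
l = -5
j = 255 (j = ((-5 - 1*10)*17)*(-1) = ((-5 - 10)*17)*(-1) = -15*17*(-1) = -255*(-1) = 255)
-j = -1*255 = -255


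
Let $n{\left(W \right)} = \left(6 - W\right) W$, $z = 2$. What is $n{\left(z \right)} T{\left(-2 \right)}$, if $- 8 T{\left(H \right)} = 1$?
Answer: $-1$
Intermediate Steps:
$T{\left(H \right)} = - \frac{1}{8}$ ($T{\left(H \right)} = \left(- \frac{1}{8}\right) 1 = - \frac{1}{8}$)
$n{\left(W \right)} = W \left(6 - W\right)$
$n{\left(z \right)} T{\left(-2 \right)} = 2 \left(6 - 2\right) \left(- \frac{1}{8}\right) = 2 \cdot 4 \left(- \frac{1}{8}\right) = 8 \left(- \frac{1}{8}\right) = -1$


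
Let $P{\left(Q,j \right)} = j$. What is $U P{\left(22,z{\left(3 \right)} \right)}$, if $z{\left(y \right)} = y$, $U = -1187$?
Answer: $-3561$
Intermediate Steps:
$U P{\left(22,z{\left(3 \right)} \right)} = \left(-1187\right) 3 = -3561$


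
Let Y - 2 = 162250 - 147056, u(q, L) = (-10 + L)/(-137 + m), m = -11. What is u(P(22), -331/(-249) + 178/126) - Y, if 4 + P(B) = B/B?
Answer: -2940006220/193473 ≈ -15196.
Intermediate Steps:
P(B) = -3 (P(B) = -4 + B/B = -4 + 1 = -3)
u(q, L) = 5/74 - L/148 (u(q, L) = (-10 + L)/(-137 - 11) = (-10 + L)/(-148) = (-10 + L)*(-1/148) = 5/74 - L/148)
Y = 15196 (Y = 2 + (162250 - 147056) = 2 + 15194 = 15196)
u(P(22), -331/(-249) + 178/126) - Y = (5/74 - (-331/(-249) + 178/126)/148) - 1*15196 = (5/74 - (-331*(-1/249) + 178*(1/126))/148) - 15196 = (5/74 - (331/249 + 89/63)/148) - 15196 = (5/74 - 1/148*14338/5229) - 15196 = (5/74 - 7169/386946) - 15196 = 9488/193473 - 15196 = -2940006220/193473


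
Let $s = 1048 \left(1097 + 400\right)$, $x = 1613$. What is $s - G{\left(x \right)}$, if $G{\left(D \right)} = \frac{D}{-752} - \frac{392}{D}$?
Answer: $\frac{1902987572009}{1212976} \approx 1.5689 \cdot 10^{6}$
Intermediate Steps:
$G{\left(D \right)} = - \frac{392}{D} - \frac{D}{752}$ ($G{\left(D \right)} = D \left(- \frac{1}{752}\right) - \frac{392}{D} = - \frac{D}{752} - \frac{392}{D} = - \frac{392}{D} - \frac{D}{752}$)
$s = 1568856$ ($s = 1048 \cdot 1497 = 1568856$)
$s - G{\left(x \right)} = 1568856 - \left(- \frac{392}{1613} - \frac{1613}{752}\right) = 1568856 - - \frac{2896553}{1212976} = 1568856 + \frac{2896553}{1212976} = \frac{1902987572009}{1212976}$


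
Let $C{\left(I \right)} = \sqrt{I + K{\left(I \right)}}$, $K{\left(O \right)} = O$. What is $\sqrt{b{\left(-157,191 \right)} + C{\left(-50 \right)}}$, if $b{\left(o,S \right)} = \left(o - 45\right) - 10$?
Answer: $\sqrt{-212 + 10 i} \approx 0.34331 + 14.564 i$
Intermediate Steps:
$b{\left(o,S \right)} = -55 + o$ ($b{\left(o,S \right)} = \left(-45 + o\right) - 10 = -55 + o$)
$C{\left(I \right)} = \sqrt{2} \sqrt{I}$ ($C{\left(I \right)} = \sqrt{I + I} = \sqrt{2 I} = \sqrt{2} \sqrt{I}$)
$\sqrt{b{\left(-157,191 \right)} + C{\left(-50 \right)}} = \sqrt{\left(-55 - 157\right) + \sqrt{2} \sqrt{-50}} = \sqrt{-212 + \sqrt{2} \cdot 5 i \sqrt{2}} = \sqrt{-212 + 10 i}$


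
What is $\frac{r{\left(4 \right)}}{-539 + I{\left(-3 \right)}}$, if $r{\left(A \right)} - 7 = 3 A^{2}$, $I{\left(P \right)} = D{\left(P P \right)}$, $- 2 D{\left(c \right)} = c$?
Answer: $- \frac{110}{1087} \approx -0.1012$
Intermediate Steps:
$D{\left(c \right)} = - \frac{c}{2}$
$I{\left(P \right)} = - \frac{P^{2}}{2}$ ($I{\left(P \right)} = - \frac{P P}{2} = - \frac{P^{2}}{2}$)
$r{\left(A \right)} = 7 + 3 A^{2}$
$\frac{r{\left(4 \right)}}{-539 + I{\left(-3 \right)}} = \frac{7 + 3 \cdot 4^{2}}{-539 - \frac{\left(-3\right)^{2}}{2}} = \frac{7 + 3 \cdot 16}{-539 - \frac{9}{2}} = \frac{7 + 48}{-539 - \frac{9}{2}} = \frac{55}{- \frac{1087}{2}} = 55 \left(- \frac{2}{1087}\right) = - \frac{110}{1087}$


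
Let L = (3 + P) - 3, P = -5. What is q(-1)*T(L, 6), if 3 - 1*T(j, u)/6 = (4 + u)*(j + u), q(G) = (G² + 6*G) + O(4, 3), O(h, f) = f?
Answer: 84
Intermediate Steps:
q(G) = 3 + G² + 6*G (q(G) = (G² + 6*G) + 3 = 3 + G² + 6*G)
L = -5 (L = (3 - 5) - 3 = -2 - 3 = -5)
T(j, u) = 18 - 6*(4 + u)*(j + u)
q(-1)*T(L, 6) = (3 + (-1)² + 6*(-1))*(18 - 24*(-5) - 24*6 - 6*6² - 6*(-5)*6) = (3 + 1 - 6)*(18 + 120 - 144 - 6*36 + 180) = -2*(18 + 120 - 144 - 216 + 180) = -2*(-42) = 84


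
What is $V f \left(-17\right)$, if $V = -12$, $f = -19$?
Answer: $-3876$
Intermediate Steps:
$V f \left(-17\right) = \left(-12\right) \left(-19\right) \left(-17\right) = 228 \left(-17\right) = -3876$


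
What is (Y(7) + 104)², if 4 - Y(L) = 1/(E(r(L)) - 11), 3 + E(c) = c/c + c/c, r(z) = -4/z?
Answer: 1682209/144 ≈ 11682.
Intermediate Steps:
E(c) = -1 (E(c) = -3 + (c/c + c/c) = -3 + (1 + 1) = -3 + 2 = -1)
Y(L) = 49/12 (Y(L) = 4 - 1/(-1 - 11) = 4 - 1/(-12) = 4 - 1*(-1/12) = 4 + 1/12 = 49/12)
(Y(7) + 104)² = (49/12 + 104)² = (1297/12)² = 1682209/144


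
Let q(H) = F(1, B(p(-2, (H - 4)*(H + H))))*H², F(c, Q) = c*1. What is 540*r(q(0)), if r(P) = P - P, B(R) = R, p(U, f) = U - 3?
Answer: 0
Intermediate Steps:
p(U, f) = -3 + U
F(c, Q) = c
q(H) = H² (q(H) = 1*H² = H²)
r(P) = 0
540*r(q(0)) = 540*0 = 0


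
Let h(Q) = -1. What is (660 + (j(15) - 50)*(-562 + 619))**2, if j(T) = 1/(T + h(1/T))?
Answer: 936543609/196 ≈ 4.7783e+6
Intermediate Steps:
j(T) = 1/(-1 + T) (j(T) = 1/(T - 1) = 1/(-1 + T))
(660 + (j(15) - 50)*(-562 + 619))**2 = (660 + (1/(-1 + 15) - 50)*(-562 + 619))**2 = (660 + (1/14 - 50)*57)**2 = (660 - 699/14*57)**2 = (660 - 39843/14)**2 = (-30603/14)**2 = 936543609/196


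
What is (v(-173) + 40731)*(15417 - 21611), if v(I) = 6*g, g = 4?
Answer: -252436470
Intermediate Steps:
v(I) = 24 (v(I) = 6*4 = 24)
(v(-173) + 40731)*(15417 - 21611) = (24 + 40731)*(15417 - 21611) = 40755*(-6194) = -252436470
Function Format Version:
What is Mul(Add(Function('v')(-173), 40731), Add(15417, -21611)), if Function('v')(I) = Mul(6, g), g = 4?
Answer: -252436470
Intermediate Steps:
Function('v')(I) = 24 (Function('v')(I) = Mul(6, 4) = 24)
Mul(Add(Function('v')(-173), 40731), Add(15417, -21611)) = Mul(Add(24, 40731), Add(15417, -21611)) = Mul(40755, -6194) = -252436470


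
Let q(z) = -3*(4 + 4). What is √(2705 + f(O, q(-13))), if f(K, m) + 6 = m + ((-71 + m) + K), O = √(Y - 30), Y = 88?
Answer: √(2580 + √58) ≈ 50.869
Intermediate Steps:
q(z) = -24 (q(z) = -3*8 = -24)
O = √58 (O = √(88 - 30) = √58 ≈ 7.6158)
f(K, m) = -77 + K + 2*m (f(K, m) = -6 + (m + ((-71 + m) + K)) = -6 + (m + (-71 + K + m)) = -6 + (-71 + K + 2*m) = -77 + K + 2*m)
√(2705 + f(O, q(-13))) = √(2705 + (-77 + √58 + 2*(-24))) = √(2705 + (-77 + √58 - 48)) = √(2705 + (-125 + √58)) = √(2580 + √58)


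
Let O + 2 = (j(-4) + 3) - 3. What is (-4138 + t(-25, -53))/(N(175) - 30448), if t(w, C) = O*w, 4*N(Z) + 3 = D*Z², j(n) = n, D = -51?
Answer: 7976/841835 ≈ 0.0094745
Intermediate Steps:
N(Z) = -¾ - 51*Z²/4 (N(Z) = -¾ + (-51*Z²)/4 = -¾ - 51*Z²/4)
O = -6 (O = -2 + ((-4 + 3) - 3) = -2 + (-1 - 3) = -2 - 4 = -6)
t(w, C) = -6*w
(-4138 + t(-25, -53))/(N(175) - 30448) = (-4138 - 6*(-25))/((-¾ - 51/4*175²) - 30448) = (-4138 + 150)/((-¾ - 51/4*30625) - 30448) = -3988/((-¾ - 1561875/4) - 30448) = -3988/(-780939/2 - 30448) = -3988/(-841835/2) = -3988*(-2/841835) = 7976/841835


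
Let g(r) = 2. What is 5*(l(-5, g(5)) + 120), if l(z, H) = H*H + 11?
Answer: 675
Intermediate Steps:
l(z, H) = 11 + H² (l(z, H) = H² + 11 = 11 + H²)
5*(l(-5, g(5)) + 120) = 5*((11 + 2²) + 120) = 5*((11 + 4) + 120) = 5*(15 + 120) = 5*135 = 675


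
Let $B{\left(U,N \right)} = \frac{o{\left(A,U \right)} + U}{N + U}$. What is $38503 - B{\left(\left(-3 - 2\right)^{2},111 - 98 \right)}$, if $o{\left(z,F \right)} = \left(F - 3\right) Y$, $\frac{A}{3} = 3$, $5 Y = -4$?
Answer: $\frac{7315533}{190} \approx 38503.0$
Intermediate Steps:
$Y = - \frac{4}{5}$ ($Y = \frac{1}{5} \left(-4\right) = - \frac{4}{5} \approx -0.8$)
$A = 9$ ($A = 3 \cdot 3 = 9$)
$o{\left(z,F \right)} = \frac{12}{5} - \frac{4 F}{5}$ ($o{\left(z,F \right)} = \left(F - 3\right) \left(- \frac{4}{5}\right) = \left(-3 + F\right) \left(- \frac{4}{5}\right) = \frac{12}{5} - \frac{4 F}{5}$)
$B{\left(U,N \right)} = \frac{\frac{12}{5} + \frac{U}{5}}{N + U}$ ($B{\left(U,N \right)} = \frac{\left(\frac{12}{5} - \frac{4 U}{5}\right) + U}{N + U} = \frac{\frac{12}{5} + \frac{U}{5}}{N + U}$)
$38503 - B{\left(\left(-3 - 2\right)^{2},111 - 98 \right)} = 38503 - \frac{12 + \left(-3 - 2\right)^{2}}{5 \left(\left(111 - 98\right) + \left(-3 - 2\right)^{2}\right)} = 38503 - \frac{12 + \left(-5\right)^{2}}{5 \left(\left(111 - 98\right) + \left(-5\right)^{2}\right)} = 38503 - \frac{12 + 25}{5 \left(13 + 25\right)} = 38503 - \frac{1}{5} \cdot \frac{1}{38} \cdot 37 = 38503 - \frac{37}{190} = \frac{7315533}{190}$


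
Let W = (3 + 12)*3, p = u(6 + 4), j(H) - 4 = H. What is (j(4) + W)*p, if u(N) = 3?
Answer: 159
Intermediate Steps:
j(H) = 4 + H
p = 3
W = 45 (W = 15*3 = 45)
(j(4) + W)*p = ((4 + 4) + 45)*3 = (8 + 45)*3 = 53*3 = 159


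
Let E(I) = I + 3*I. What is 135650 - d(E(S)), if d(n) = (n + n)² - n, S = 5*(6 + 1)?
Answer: 57390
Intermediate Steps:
S = 35 (S = 5*7 = 35)
E(I) = 4*I
d(n) = -n + 4*n² (d(n) = (2*n)² - n = 4*n² - n = -n + 4*n²)
135650 - d(E(S)) = 135650 - 4*35*(-1 + 4*(4*35)) = 135650 - 140*(-1 + 4*140) = 135650 - 140*(-1 + 560) = 135650 - 140*559 = 135650 - 1*78260 = 135650 - 78260 = 57390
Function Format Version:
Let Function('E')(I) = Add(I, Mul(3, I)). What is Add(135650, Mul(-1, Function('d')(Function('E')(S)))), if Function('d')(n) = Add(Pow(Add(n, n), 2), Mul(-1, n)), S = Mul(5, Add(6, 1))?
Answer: 57390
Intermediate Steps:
S = 35 (S = Mul(5, 7) = 35)
Function('E')(I) = Mul(4, I)
Function('d')(n) = Add(Mul(-1, n), Mul(4, Pow(n, 2))) (Function('d')(n) = Add(Pow(Mul(2, n), 2), Mul(-1, n)) = Add(Mul(4, Pow(n, 2)), Mul(-1, n)) = Add(Mul(-1, n), Mul(4, Pow(n, 2))))
Add(135650, Mul(-1, Function('d')(Function('E')(S)))) = Add(135650, Mul(-1, Mul(Mul(4, 35), Add(-1, Mul(4, Mul(4, 35)))))) = Add(135650, Mul(-1, Mul(140, Add(-1, Mul(4, 140))))) = Add(135650, Mul(-1, Mul(140, Add(-1, 560)))) = Add(135650, Mul(-1, Mul(140, 559))) = Add(135650, Mul(-1, 78260)) = Add(135650, -78260) = 57390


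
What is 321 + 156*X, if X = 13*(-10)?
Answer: -19959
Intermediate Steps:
X = -130
321 + 156*X = 321 + 156*(-130) = 321 - 20280 = -19959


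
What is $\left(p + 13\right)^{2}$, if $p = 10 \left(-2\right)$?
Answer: $49$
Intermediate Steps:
$p = -20$
$\left(p + 13\right)^{2} = \left(-20 + 13\right)^{2} = \left(-7\right)^{2} = 49$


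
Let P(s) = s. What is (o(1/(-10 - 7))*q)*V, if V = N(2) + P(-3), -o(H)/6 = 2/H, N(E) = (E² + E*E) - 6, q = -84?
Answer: 17136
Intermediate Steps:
N(E) = -6 + 2*E² (N(E) = (E² + E²) - 6 = 2*E² - 6 = -6 + 2*E²)
o(H) = -12/H
V = -1 (V = (-6 + 2*2²) - 3 = (-6 + 2*4) - 3 = (-6 + 8) - 3 = 2 - 3 = -1)
(o(1/(-10 - 7))*q)*V = (-12/(1/(-10 - 7))*(-84))*(-1) = (-12/(1/(-17))*(-84))*(-1) = (-12/(-1/17)*(-84))*(-1) = (-12*(-17)*(-84))*(-1) = (204*(-84))*(-1) = -17136*(-1) = 17136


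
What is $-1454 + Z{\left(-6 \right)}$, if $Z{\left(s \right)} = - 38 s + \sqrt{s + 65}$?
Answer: $-1226 + \sqrt{59} \approx -1218.3$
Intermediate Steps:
$Z{\left(s \right)} = \sqrt{65 + s} - 38 s$ ($Z{\left(s \right)} = - 38 s + \sqrt{65 + s} = \sqrt{65 + s} - 38 s$)
$-1454 + Z{\left(-6 \right)} = -1454 + \left(\sqrt{65 - 6} - -228\right) = -1454 + \left(\sqrt{59} + 228\right) = -1454 + \left(228 + \sqrt{59}\right) = -1226 + \sqrt{59}$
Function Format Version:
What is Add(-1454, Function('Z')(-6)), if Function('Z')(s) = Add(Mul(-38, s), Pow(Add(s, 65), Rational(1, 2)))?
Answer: Add(-1226, Pow(59, Rational(1, 2))) ≈ -1218.3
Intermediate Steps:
Function('Z')(s) = Add(Pow(Add(65, s), Rational(1, 2)), Mul(-38, s)) (Function('Z')(s) = Add(Mul(-38, s), Pow(Add(65, s), Rational(1, 2))) = Add(Pow(Add(65, s), Rational(1, 2)), Mul(-38, s)))
Add(-1454, Function('Z')(-6)) = Add(-1454, Add(Pow(Add(65, -6), Rational(1, 2)), Mul(-38, -6))) = Add(-1454, Add(Pow(59, Rational(1, 2)), 228)) = Add(-1454, Add(228, Pow(59, Rational(1, 2)))) = Add(-1226, Pow(59, Rational(1, 2)))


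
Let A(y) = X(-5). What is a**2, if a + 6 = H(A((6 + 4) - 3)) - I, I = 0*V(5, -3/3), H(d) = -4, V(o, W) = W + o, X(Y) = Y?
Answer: 100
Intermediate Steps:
A(y) = -5
I = 0 (I = 0*(-3/3 + 5) = 0*(-3*1/3 + 5) = 0*(-1 + 5) = 0*4 = 0)
a = -10 (a = -6 + (-4 - 1*0) = -6 + (-4 + 0) = -6 - 4 = -10)
a**2 = (-10)**2 = 100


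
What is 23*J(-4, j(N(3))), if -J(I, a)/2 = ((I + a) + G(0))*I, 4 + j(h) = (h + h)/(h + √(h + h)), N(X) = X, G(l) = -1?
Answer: -552 - 368*√6 ≈ -1453.4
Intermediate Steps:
j(h) = -4 + 2*h/(h + √2*√h) (j(h) = -4 + (h + h)/(h + √(h + h)) = -4 + (2*h)/(h + √(2*h)) = -4 + (2*h)/(h + √2*√h) = -4 + 2*h/(h + √2*√h))
J(I, a) = -2*I*(-1 + I + a) (J(I, a) = -2*((I + a) - 1)*I = -2*(-1 + I + a)*I = -2*I*(-1 + I + a))
23*J(-4, j(N(3))) = 23*(2*(-4)*(1 - 1*(-4) - 2*(-1*3 - 2*√2*√3)/(3 + √2*√3))) = 23*(2*(-4)*(1 + 4 - 2*(-3 - 2*√6)/(3 + √6))) = 23*(2*(-4)*(5 - 2*(-3 - 2*√6)/(3 + √6))) = 23*(-40 + 16*(-3 - 2*√6)/(3 + √6)) = -920 + 368*(-3 - 2*√6)/(3 + √6)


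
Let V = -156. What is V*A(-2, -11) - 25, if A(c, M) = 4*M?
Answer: 6839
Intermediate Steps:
V*A(-2, -11) - 25 = -624*(-11) - 25 = -156*(-44) - 25 = 6864 - 25 = 6839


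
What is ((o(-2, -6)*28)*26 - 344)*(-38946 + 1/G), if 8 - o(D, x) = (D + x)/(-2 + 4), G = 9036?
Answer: -738319883390/2259 ≈ -3.2683e+8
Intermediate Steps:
o(D, x) = 8 - D/2 - x/2 (o(D, x) = 8 - (D + x)/(-2 + 4) = 8 - (D + x)/2 = 8 - (D/2 + x/2) = 8 + (-D/2 - x/2) = 8 - D/2 - x/2)
((o(-2, -6)*28)*26 - 344)*(-38946 + 1/G) = (((8 - ½*(-2) - ½*(-6))*28)*26 - 344)*(-38946 + 1/9036) = (((8 + 1 + 3)*28)*26 - 344)*(-38946 + 1/9036) = ((12*28)*26 - 344)*(-351916055/9036) = (336*26 - 344)*(-351916055/9036) = (8736 - 344)*(-351916055/9036) = 8392*(-351916055/9036) = -738319883390/2259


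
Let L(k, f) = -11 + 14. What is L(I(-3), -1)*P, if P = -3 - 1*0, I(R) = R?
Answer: -9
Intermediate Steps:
L(k, f) = 3
P = -3 (P = -3 + 0 = -3)
L(I(-3), -1)*P = 3*(-3) = -9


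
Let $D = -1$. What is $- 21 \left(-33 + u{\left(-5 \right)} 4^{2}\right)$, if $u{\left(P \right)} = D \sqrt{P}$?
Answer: $693 + 336 i \sqrt{5} \approx 693.0 + 751.32 i$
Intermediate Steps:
$u{\left(P \right)} = - \sqrt{P}$
$- 21 \left(-33 + u{\left(-5 \right)} 4^{2}\right) = - 21 \left(-33 + - \sqrt{-5} \cdot 4^{2}\right) = - 21 \left(-33 + - i \sqrt{5} \cdot 16\right) = - 21 \left(-33 - 16 i \sqrt{5}\right) = 693 + 336 i \sqrt{5}$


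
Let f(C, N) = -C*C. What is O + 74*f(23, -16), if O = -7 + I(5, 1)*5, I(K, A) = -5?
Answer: -39178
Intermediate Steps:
O = -32 (O = -7 - 5*5 = -7 - 25 = -32)
f(C, N) = -C²
O + 74*f(23, -16) = -32 + 74*(-1*23²) = -32 + 74*(-1*529) = -32 + 74*(-529) = -32 - 39146 = -39178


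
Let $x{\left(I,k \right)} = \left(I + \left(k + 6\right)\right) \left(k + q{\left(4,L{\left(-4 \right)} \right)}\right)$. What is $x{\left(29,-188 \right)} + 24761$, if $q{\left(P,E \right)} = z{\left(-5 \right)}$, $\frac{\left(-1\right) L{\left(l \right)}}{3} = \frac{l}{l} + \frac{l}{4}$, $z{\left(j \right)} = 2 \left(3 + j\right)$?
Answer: $54137$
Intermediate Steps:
$z{\left(j \right)} = 6 + 2 j$
$L{\left(l \right)} = -3 - \frac{3 l}{4}$ ($L{\left(l \right)} = - 3 \left(\frac{l}{l} + \frac{l}{4}\right) = - 3 \left(1 + l \frac{1}{4}\right) = - 3 \left(1 + \frac{l}{4}\right) = -3 - \frac{3 l}{4}$)
$q{\left(P,E \right)} = -4$ ($q{\left(P,E \right)} = 6 + 2 \left(-5\right) = 6 - 10 = -4$)
$x{\left(I,k \right)} = \left(-4 + k\right) \left(6 + I + k\right)$ ($x{\left(I,k \right)} = \left(I + \left(k + 6\right)\right) \left(k - 4\right) = \left(I + \left(6 + k\right)\right) \left(-4 + k\right) = \left(6 + I + k\right) \left(-4 + k\right) = \left(-4 + k\right) \left(6 + I + k\right)$)
$x{\left(29,-188 \right)} + 24761 = \left(-24 + \left(-188\right)^{2} - 116 + 2 \left(-188\right) + 29 \left(-188\right)\right) + 24761 = \left(-24 + 35344 - 116 - 376 - 5452\right) + 24761 = 29376 + 24761 = 54137$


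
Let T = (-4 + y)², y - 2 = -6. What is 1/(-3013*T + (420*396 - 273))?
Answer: -1/26785 ≈ -3.7334e-5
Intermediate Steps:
y = -4 (y = 2 - 6 = -4)
T = 64 (T = (-4 - 4)² = (-8)² = 64)
1/(-3013*T + (420*396 - 273)) = 1/(-3013*64 + (420*396 - 273)) = 1/(-192832 + (166320 - 273)) = 1/(-192832 + 166047) = 1/(-26785) = -1/26785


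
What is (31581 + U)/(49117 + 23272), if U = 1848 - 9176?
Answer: 24253/72389 ≈ 0.33504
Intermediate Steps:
U = -7328
(31581 + U)/(49117 + 23272) = (31581 - 7328)/(49117 + 23272) = 24253/72389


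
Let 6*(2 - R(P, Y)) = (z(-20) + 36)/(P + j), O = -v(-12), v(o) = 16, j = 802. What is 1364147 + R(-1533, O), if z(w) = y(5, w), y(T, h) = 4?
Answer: 2991578777/2193 ≈ 1.3641e+6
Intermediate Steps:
z(w) = 4
O = -16 (O = -1*16 = -16)
R(P, Y) = 2 - 20/(3*(802 + P)) (R(P, Y) = 2 - (4 + 36)/(6*(P + 802)) = 2 - 20/(3*(802 + P)))
1364147 + R(-1533, O) = 1364147 + 2*(2396 + 3*(-1533))/(3*(802 - 1533)) = 1364147 + (⅔)*(2396 - 4599)/(-731) = 1364147 + (⅔)*(-1/731)*(-2203) = 1364147 + 4406/2193 = 2991578777/2193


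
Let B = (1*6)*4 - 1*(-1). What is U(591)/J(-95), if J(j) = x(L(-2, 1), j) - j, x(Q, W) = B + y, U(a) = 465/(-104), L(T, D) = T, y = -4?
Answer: -465/12064 ≈ -0.038544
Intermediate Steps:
B = 25 (B = 6*4 + 1 = 24 + 1 = 25)
U(a) = -465/104 (U(a) = 465*(-1/104) = -465/104)
x(Q, W) = 21 (x(Q, W) = 25 - 4 = 21)
J(j) = 21 - j
U(591)/J(-95) = -465/(104*(21 - 1*(-95))) = -465/(104*(21 + 95)) = -465/104/116 = -465/104*1/116 = -465/12064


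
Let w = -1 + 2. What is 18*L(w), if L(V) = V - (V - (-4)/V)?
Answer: -72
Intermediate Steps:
w = 1
L(V) = -4/V (L(V) = V - (V + 4/V) = V + (-V - 4/V) = -4/V)
18*L(w) = 18*(-4/1) = 18*(-4*1) = 18*(-4) = -72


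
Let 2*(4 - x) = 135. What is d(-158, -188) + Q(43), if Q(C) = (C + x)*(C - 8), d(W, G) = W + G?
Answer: -2127/2 ≈ -1063.5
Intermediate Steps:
d(W, G) = G + W
x = -127/2 (x = 4 - 1/2*135 = 4 - 135/2 = -127/2 ≈ -63.500)
Q(C) = (-8 + C)*(-127/2 + C) (Q(C) = (C - 127/2)*(C - 8) = (-127/2 + C)*(-8 + C) = (-8 + C)*(-127/2 + C))
d(-158, -188) + Q(43) = (-188 - 158) + (508 + 43**2 - 143/2*43) = -346 + (508 + 1849 - 6149/2) = -346 - 1435/2 = -2127/2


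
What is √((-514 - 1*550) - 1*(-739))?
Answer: 5*I*√13 ≈ 18.028*I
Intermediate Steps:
√((-514 - 1*550) - 1*(-739)) = √((-514 - 550) + 739) = √(-1064 + 739) = √(-325) = 5*I*√13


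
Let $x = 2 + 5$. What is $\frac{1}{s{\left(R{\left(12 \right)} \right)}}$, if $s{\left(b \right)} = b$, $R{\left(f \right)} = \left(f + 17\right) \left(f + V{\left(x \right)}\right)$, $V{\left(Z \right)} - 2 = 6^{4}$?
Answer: $\frac{1}{37990} \approx 2.6323 \cdot 10^{-5}$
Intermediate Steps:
$x = 7$
$V{\left(Z \right)} = 1298$ ($V{\left(Z \right)} = 2 + 6^{4} = 2 + 1296 = 1298$)
$R{\left(f \right)} = \left(17 + f\right) \left(1298 + f\right)$ ($R{\left(f \right)} = \left(f + 17\right) \left(f + 1298\right) = \left(17 + f\right) \left(1298 + f\right)$)
$\frac{1}{s{\left(R{\left(12 \right)} \right)}} = \frac{1}{22066 + 12^{2} + 1315 \cdot 12} = \frac{1}{22066 + 144 + 15780} = \frac{1}{37990}$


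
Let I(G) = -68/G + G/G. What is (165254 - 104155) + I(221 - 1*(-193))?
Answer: 12647666/207 ≈ 61100.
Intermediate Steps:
I(G) = 1 - 68/G (I(G) = -68/G + 1 = 1 - 68/G)
(165254 - 104155) + I(221 - 1*(-193)) = (165254 - 104155) + (-68 + (221 - 1*(-193)))/(221 - 1*(-193)) = 61099 + (-68 + (221 + 193))/(221 + 193) = 61099 + (-68 + 414)/414 = 61099 + (1/414)*346 = 61099 + 173/207 = 12647666/207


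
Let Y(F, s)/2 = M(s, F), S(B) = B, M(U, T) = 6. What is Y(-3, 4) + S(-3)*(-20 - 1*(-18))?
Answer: 18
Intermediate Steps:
Y(F, s) = 12 (Y(F, s) = 2*6 = 12)
Y(-3, 4) + S(-3)*(-20 - 1*(-18)) = 12 - 3*(-20 - 1*(-18)) = 12 - 3*(-20 + 18) = 12 - 3*(-2) = 12 + 6 = 18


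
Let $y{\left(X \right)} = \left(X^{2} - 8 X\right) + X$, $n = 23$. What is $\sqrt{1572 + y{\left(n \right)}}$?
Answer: $2 \sqrt{485} \approx 44.045$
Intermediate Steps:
$y{\left(X \right)} = X^{2} - 7 X$
$\sqrt{1572 + y{\left(n \right)}} = \sqrt{1572 + 23 \left(-7 + 23\right)} = \sqrt{1572 + 23 \cdot 16} = \sqrt{1572 + 368} = \sqrt{1940} = 2 \sqrt{485}$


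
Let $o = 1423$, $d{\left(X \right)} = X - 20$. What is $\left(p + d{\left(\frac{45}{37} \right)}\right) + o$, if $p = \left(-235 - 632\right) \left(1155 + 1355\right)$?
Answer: $- \frac{80466334}{37} \approx -2.1748 \cdot 10^{6}$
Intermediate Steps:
$d{\left(X \right)} = -20 + X$
$p = -2176170$ ($p = \left(-867\right) 2510 = -2176170$)
$\left(p + d{\left(\frac{45}{37} \right)}\right) + o = \left(-2176170 - \left(20 - \frac{45}{37}\right)\right) + 1423 = \left(-2176170 + \left(-20 + 45 \cdot \frac{1}{37}\right)\right) + 1423 = \left(-2176170 + \left(-20 + \frac{45}{37}\right)\right) + 1423 = \left(-2176170 - \frac{695}{37}\right) + 1423 = - \frac{80518985}{37} + 1423 = - \frac{80466334}{37}$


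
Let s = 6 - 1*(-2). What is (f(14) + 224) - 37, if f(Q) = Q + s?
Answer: 209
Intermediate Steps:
s = 8 (s = 6 + 2 = 8)
f(Q) = 8 + Q (f(Q) = Q + 8 = 8 + Q)
(f(14) + 224) - 37 = ((8 + 14) + 224) - 37 = (22 + 224) - 37 = 246 - 37 = 209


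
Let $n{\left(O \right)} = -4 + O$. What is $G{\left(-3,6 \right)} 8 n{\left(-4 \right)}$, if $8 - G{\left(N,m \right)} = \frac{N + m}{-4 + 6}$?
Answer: $-416$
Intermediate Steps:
$G{\left(N,m \right)} = 8 - \frac{N}{2} - \frac{m}{2}$ ($G{\left(N,m \right)} = 8 - \frac{N + m}{-4 + 6} = 8 - \frac{N + m}{2} = 8 - \left(N + m\right) \frac{1}{2} = 8 - \left(\frac{N}{2} + \frac{m}{2}\right) = 8 - \frac{N}{2} - \frac{m}{2}$)
$G{\left(-3,6 \right)} 8 n{\left(-4 \right)} = \left(8 - - \frac{3}{2} - 3\right) 8 \left(-4 - 4\right) = \left(8 + \frac{3}{2} - 3\right) 8 \left(-8\right) = \frac{13}{2} \cdot 8 \left(-8\right) = 52 \left(-8\right) = -416$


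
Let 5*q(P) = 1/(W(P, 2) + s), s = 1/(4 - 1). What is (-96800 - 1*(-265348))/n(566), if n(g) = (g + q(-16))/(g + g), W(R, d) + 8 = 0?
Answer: 21941578640/65087 ≈ 3.3711e+5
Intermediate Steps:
W(R, d) = -8 (W(R, d) = -8 + 0 = -8)
s = 1/3 ≈ 0.33333
q(P) = -3/115 (q(P) = 1/(5*(-8 + 1/3)) = 1/(5*(-23/3)) = (1/5)*(-3/23) = -3/115)
n(g) = (-3/115 + g)/(2*g) (n(g) = (g - 3/115)/(g + g) = (-3/115 + g)/((2*g)) = (-3/115 + g)*(1/(2*g)) = (-3/115 + g)/(2*g))
(-96800 - 1*(-265348))/n(566) = (-96800 - 1*(-265348))/(((1/230)*(-3 + 115*566)/566)) = (-96800 + 265348)/(((1/230)*(1/566)*(-3 + 65090))) = 168548/(((1/230)*(1/566)*65087)) = 168548/(65087/130180) = 168548*(130180/65087) = 21941578640/65087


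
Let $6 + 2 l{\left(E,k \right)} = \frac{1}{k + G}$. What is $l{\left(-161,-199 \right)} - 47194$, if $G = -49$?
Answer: $- \frac{23409713}{496} \approx -47197.0$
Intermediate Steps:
$l{\left(E,k \right)} = -3 + \frac{1}{2 \left(-49 + k\right)}$ ($l{\left(E,k \right)} = -3 + \frac{1}{2 \left(k - 49\right)} = -3 + \frac{1}{2 \left(-49 + k\right)}$)
$l{\left(-161,-199 \right)} - 47194 = \frac{295 - -1194}{2 \left(-49 - 199\right)} - 47194 = \frac{295 + 1194}{2 \left(-248\right)} - 47194 = \frac{1}{2} \left(- \frac{1}{248}\right) 1489 - 47194 = - \frac{1489}{496} - 47194 = - \frac{23409713}{496}$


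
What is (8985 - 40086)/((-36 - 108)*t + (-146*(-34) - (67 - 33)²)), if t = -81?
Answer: -31101/15472 ≈ -2.0101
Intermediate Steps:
(8985 - 40086)/((-36 - 108)*t + (-146*(-34) - (67 - 33)²)) = (8985 - 40086)/((-36 - 108)*(-81) + (-146*(-34) - (67 - 33)²)) = -31101/(-144*(-81) + (4964 - 1*34²)) = -31101/(11664 + (4964 - 1*1156)) = -31101/(11664 + (4964 - 1156)) = -31101/(11664 + 3808) = -31101/15472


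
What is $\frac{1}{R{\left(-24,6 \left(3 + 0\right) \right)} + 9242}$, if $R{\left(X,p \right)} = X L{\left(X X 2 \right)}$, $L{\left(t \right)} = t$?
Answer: $- \frac{1}{18406} \approx -5.433 \cdot 10^{-5}$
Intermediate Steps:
$R{\left(X,p \right)} = 2 X^{3}$ ($R{\left(X,p \right)} = X X X 2 = X X^{2} \cdot 2 = X 2 X^{2} = 2 X^{3}$)
$\frac{1}{R{\left(-24,6 \left(3 + 0\right) \right)} + 9242} = \frac{1}{2 \left(-24\right)^{3} + 9242} = \frac{1}{2 \left(-13824\right) + 9242} = \frac{1}{-27648 + 9242} = \frac{1}{-18406} = - \frac{1}{18406}$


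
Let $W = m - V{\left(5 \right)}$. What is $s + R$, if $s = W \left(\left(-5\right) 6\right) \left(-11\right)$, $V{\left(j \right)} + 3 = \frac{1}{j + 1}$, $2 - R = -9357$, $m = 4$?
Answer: $11614$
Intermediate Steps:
$R = 9359$ ($R = 2 - -9357 = 2 + 9357 = 9359$)
$V{\left(j \right)} = -3 + \frac{1}{1 + j}$ ($V{\left(j \right)} = -3 + \frac{1}{j + 1} = -3 + \frac{1}{1 + j}$)
$W = \frac{41}{6}$ ($W = 4 - \frac{-2 - 15}{1 + 5} = 4 - \frac{-2 - 15}{6} = 4 - \frac{1}{6} \left(-17\right) = 4 - - \frac{17}{6} = 4 + \frac{17}{6} = \frac{41}{6} \approx 6.8333$)
$s = 2255$ ($s = \frac{41 \left(\left(-5\right) 6\right)}{6} \left(-11\right) = \frac{41}{6} \left(-30\right) \left(-11\right) = \left(-205\right) \left(-11\right) = 2255$)
$s + R = 2255 + 9359 = 11614$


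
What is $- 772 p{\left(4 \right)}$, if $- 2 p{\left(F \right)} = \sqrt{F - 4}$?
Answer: $0$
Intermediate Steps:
$p{\left(F \right)} = - \frac{\sqrt{-4 + F}}{2}$ ($p{\left(F \right)} = - \frac{\sqrt{F - 4}}{2} = - \frac{\sqrt{-4 + F}}{2}$)
$- 772 p{\left(4 \right)} = - 772 \left(- \frac{\sqrt{-4 + 4}}{2}\right) = - 772 \left(- \frac{\sqrt{0}}{2}\right) = - 772 \left(\left(- \frac{1}{2}\right) 0\right) = \left(-772\right) 0 = 0$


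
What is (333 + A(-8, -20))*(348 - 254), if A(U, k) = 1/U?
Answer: 125161/4 ≈ 31290.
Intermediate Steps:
(333 + A(-8, -20))*(348 - 254) = (333 + 1/(-8))*(348 - 254) = (333 - 1/8)*94 = (2663/8)*94 = 125161/4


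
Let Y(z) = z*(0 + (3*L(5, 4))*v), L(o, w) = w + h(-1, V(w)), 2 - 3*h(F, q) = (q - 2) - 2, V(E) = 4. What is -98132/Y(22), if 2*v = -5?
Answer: 49066/385 ≈ 127.44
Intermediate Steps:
h(F, q) = 2 - q/3 (h(F, q) = ⅔ - ((q - 2) - 2)/3 = ⅔ - ((-2 + q) - 2)/3 = ⅔ - (-4 + q)/3 = ⅔ + (4/3 - q/3) = 2 - q/3)
v = -5/2 (v = (½)*(-5) = -5/2 ≈ -2.5000)
L(o, w) = ⅔ + w (L(o, w) = w + (2 - ⅓*4) = w + (2 - 4/3) = w + ⅔ = ⅔ + w)
Y(z) = -35*z (Y(z) = z*(0 + (3*(⅔ + 4))*(-5/2)) = z*(0 + (3*(14/3))*(-5/2)) = z*(0 + 14*(-5/2)) = z*(0 - 35) = z*(-35) = -35*z)
-98132/Y(22) = -98132/((-35*22)) = -98132/(-770) = -98132*(-1/770) = 49066/385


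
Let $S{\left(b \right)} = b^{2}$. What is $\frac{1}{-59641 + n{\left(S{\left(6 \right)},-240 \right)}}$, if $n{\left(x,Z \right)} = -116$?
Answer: $- \frac{1}{59757} \approx -1.6734 \cdot 10^{-5}$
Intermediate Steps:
$\frac{1}{-59641 + n{\left(S{\left(6 \right)},-240 \right)}} = \frac{1}{-59641 - 116} = \frac{1}{-59757} = - \frac{1}{59757}$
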